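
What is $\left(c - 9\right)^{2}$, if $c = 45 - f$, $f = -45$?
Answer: $6561$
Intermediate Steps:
$c = 90$ ($c = 45 - -45 = 45 + 45 = 90$)
$\left(c - 9\right)^{2} = \left(90 - 9\right)^{2} = 81^{2} = 6561$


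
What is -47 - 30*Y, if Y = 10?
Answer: -347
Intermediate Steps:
-47 - 30*Y = -47 - 30*10 = -47 - 300 = -347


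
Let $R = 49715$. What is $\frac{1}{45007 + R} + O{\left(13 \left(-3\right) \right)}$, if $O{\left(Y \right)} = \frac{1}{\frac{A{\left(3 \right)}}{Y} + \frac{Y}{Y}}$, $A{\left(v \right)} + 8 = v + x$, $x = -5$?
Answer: $\frac{3694207}{4641378} \approx 0.79593$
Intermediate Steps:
$A{\left(v \right)} = -13 + v$ ($A{\left(v \right)} = -8 + \left(v - 5\right) = -8 + \left(-5 + v\right) = -13 + v$)
$O{\left(Y \right)} = \frac{1}{1 - \frac{10}{Y}}$ ($O{\left(Y \right)} = \frac{1}{\frac{-13 + 3}{Y} + \frac{Y}{Y}} = \frac{1}{- \frac{10}{Y} + 1} = \frac{1}{1 - \frac{10}{Y}}$)
$\frac{1}{45007 + R} + O{\left(13 \left(-3\right) \right)} = \frac{1}{45007 + 49715} + \frac{13 \left(-3\right)}{-10 + 13 \left(-3\right)} = \frac{1}{94722} - \frac{39}{-10 - 39} = \frac{1}{94722} - \frac{39}{-49} = \frac{1}{94722} - - \frac{39}{49} = \frac{1}{94722} + \frac{39}{49} = \frac{3694207}{4641378}$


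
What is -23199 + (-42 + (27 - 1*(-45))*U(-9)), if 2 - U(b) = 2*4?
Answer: -23673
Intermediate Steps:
U(b) = -6 (U(b) = 2 - 2*4 = 2 - 1*8 = 2 - 8 = -6)
-23199 + (-42 + (27 - 1*(-45))*U(-9)) = -23199 + (-42 + (27 - 1*(-45))*(-6)) = -23199 + (-42 + (27 + 45)*(-6)) = -23199 + (-42 + 72*(-6)) = -23199 + (-42 - 432) = -23199 - 474 = -23673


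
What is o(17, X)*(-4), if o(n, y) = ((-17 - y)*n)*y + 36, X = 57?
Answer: 286680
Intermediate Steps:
o(n, y) = 36 + n*y*(-17 - y) (o(n, y) = (n*(-17 - y))*y + 36 = n*y*(-17 - y) + 36 = 36 + n*y*(-17 - y))
o(17, X)*(-4) = (36 - 1*17*57² - 17*17*57)*(-4) = (36 - 1*17*3249 - 16473)*(-4) = (36 - 55233 - 16473)*(-4) = -71670*(-4) = 286680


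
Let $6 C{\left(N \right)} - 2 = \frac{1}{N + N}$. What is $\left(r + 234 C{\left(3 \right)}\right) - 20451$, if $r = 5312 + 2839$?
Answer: $- \frac{24431}{2} \approx -12216.0$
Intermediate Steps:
$r = 8151$
$C{\left(N \right)} = \frac{1}{3} + \frac{1}{12 N}$ ($C{\left(N \right)} = \frac{1}{3} + \frac{1}{6 \left(N + N\right)} = \frac{1}{3} + \frac{1}{6 \cdot 2 N} = \frac{1}{3} + \frac{\frac{1}{2} \frac{1}{N}}{6} = \frac{1}{3} + \frac{1}{12 N}$)
$\left(r + 234 C{\left(3 \right)}\right) - 20451 = \left(8151 + 234 \frac{1 + 4 \cdot 3}{12 \cdot 3}\right) - 20451 = \left(8151 + 234 \cdot \frac{1}{12} \cdot \frac{1}{3} \left(1 + 12\right)\right) - 20451 = \left(8151 + 234 \cdot \frac{1}{12} \cdot \frac{1}{3} \cdot 13\right) - 20451 = \left(8151 + 234 \cdot \frac{13}{36}\right) - 20451 = \left(8151 + \frac{169}{2}\right) - 20451 = \frac{16471}{2} - 20451 = - \frac{24431}{2}$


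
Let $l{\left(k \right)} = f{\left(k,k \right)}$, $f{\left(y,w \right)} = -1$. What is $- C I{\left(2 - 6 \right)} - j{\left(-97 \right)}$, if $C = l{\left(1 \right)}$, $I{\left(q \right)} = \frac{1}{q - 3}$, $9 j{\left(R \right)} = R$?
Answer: $\frac{670}{63} \approx 10.635$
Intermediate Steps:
$j{\left(R \right)} = \frac{R}{9}$
$I{\left(q \right)} = \frac{1}{-3 + q}$
$l{\left(k \right)} = -1$
$C = -1$
$- C I{\left(2 - 6 \right)} - j{\left(-97 \right)} = \frac{\left(-1\right) \left(-1\right)}{-3 + \left(2 - 6\right)} - \frac{1}{9} \left(-97\right) = 1 \frac{1}{-3 + \left(2 - 6\right)} - - \frac{97}{9} = 1 \frac{1}{-3 - 4} + \frac{97}{9} = 1 \frac{1}{-7} + \frac{97}{9} = 1 \left(- \frac{1}{7}\right) + \frac{97}{9} = - \frac{1}{7} + \frac{97}{9} = \frac{670}{63}$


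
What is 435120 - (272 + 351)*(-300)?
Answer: 622020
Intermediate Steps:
435120 - (272 + 351)*(-300) = 435120 - 623*(-300) = 435120 - 1*(-186900) = 435120 + 186900 = 622020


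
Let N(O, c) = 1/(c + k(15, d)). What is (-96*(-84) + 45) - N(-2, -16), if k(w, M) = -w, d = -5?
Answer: 251380/31 ≈ 8109.0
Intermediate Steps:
N(O, c) = 1/(-15 + c) (N(O, c) = 1/(c - 1*15) = 1/(c - 15) = 1/(-15 + c))
(-96*(-84) + 45) - N(-2, -16) = (-96*(-84) + 45) - 1/(-15 - 16) = (8064 + 45) - 1/(-31) = 8109 - 1*(-1/31) = 8109 + 1/31 = 251380/31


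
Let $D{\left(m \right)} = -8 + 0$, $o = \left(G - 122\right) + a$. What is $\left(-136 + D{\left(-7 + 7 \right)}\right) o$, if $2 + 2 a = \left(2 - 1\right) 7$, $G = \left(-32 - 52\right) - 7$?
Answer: $30312$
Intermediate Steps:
$G = -91$ ($G = -84 - 7 = -91$)
$a = \frac{5}{2}$ ($a = -1 + \frac{\left(2 - 1\right) 7}{2} = -1 + \frac{1 \cdot 7}{2} = -1 + \frac{1}{2} \cdot 7 = -1 + \frac{7}{2} = \frac{5}{2} \approx 2.5$)
$o = - \frac{421}{2}$ ($o = \left(-91 - 122\right) + \frac{5}{2} = -213 + \frac{5}{2} = - \frac{421}{2} \approx -210.5$)
$D{\left(m \right)} = -8$
$\left(-136 + D{\left(-7 + 7 \right)}\right) o = \left(-136 - 8\right) \left(- \frac{421}{2}\right) = \left(-144\right) \left(- \frac{421}{2}\right) = 30312$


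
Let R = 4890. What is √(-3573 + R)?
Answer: √1317 ≈ 36.290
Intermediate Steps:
√(-3573 + R) = √(-3573 + 4890) = √1317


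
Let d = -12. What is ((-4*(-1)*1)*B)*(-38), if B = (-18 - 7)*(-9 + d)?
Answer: -79800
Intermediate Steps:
B = 525 (B = (-18 - 7)*(-9 - 12) = -25*(-21) = 525)
((-4*(-1)*1)*B)*(-38) = ((-4*(-1)*1)*525)*(-38) = ((4*1)*525)*(-38) = (4*525)*(-38) = 2100*(-38) = -79800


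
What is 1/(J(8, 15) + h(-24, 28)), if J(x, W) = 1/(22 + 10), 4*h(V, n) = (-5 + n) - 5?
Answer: 32/145 ≈ 0.22069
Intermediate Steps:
h(V, n) = -5/2 + n/4 (h(V, n) = ((-5 + n) - 5)/4 = (-10 + n)/4 = -5/2 + n/4)
J(x, W) = 1/32
1/(J(8, 15) + h(-24, 28)) = 1/(1/32 + (-5/2 + (¼)*28)) = 1/(1/32 + (-5/2 + 7)) = 1/(1/32 + 9/2) = 1/(145/32) = 32/145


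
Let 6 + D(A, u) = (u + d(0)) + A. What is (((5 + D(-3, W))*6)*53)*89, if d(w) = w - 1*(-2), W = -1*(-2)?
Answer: 0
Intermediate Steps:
W = 2
d(w) = 2 + w (d(w) = w + 2 = 2 + w)
D(A, u) = -4 + A + u (D(A, u) = -6 + ((u + (2 + 0)) + A) = -6 + ((u + 2) + A) = -6 + ((2 + u) + A) = -6 + (2 + A + u) = -4 + A + u)
(((5 + D(-3, W))*6)*53)*89 = (((5 + (-4 - 3 + 2))*6)*53)*89 = (((5 - 5)*6)*53)*89 = ((0*6)*53)*89 = (0*53)*89 = 0*89 = 0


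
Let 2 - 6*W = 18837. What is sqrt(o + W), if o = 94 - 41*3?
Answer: I*sqrt(114054)/6 ≈ 56.286*I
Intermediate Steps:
W = -18835/6 (W = 1/3 - 1/6*18837 = 1/3 - 6279/2 = -18835/6 ≈ -3139.2)
o = -29 (o = 94 - 123 = -29)
sqrt(o + W) = sqrt(-29 - 18835/6) = sqrt(-19009/6) = I*sqrt(114054)/6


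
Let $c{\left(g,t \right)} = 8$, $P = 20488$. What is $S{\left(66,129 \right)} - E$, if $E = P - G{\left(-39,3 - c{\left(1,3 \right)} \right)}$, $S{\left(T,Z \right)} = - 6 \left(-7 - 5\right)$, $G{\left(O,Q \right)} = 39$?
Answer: $-20377$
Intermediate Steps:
$S{\left(T,Z \right)} = 72$ ($S{\left(T,Z \right)} = \left(-6\right) \left(-12\right) = 72$)
$E = 20449$ ($E = 20488 - 39 = 20449$)
$S{\left(66,129 \right)} - E = 72 - 20449 = -20377$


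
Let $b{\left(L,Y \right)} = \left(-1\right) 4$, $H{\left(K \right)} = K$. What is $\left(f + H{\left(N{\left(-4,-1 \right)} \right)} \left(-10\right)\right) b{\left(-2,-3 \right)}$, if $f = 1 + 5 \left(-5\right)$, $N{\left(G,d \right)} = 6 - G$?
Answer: $496$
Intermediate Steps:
$f = -24$ ($f = 1 - 25 = -24$)
$b{\left(L,Y \right)} = -4$
$\left(f + H{\left(N{\left(-4,-1 \right)} \right)} \left(-10\right)\right) b{\left(-2,-3 \right)} = \left(-24 + \left(6 - -4\right) \left(-10\right)\right) \left(-4\right) = \left(-24 + \left(6 + 4\right) \left(-10\right)\right) \left(-4\right) = \left(-24 + 10 \left(-10\right)\right) \left(-4\right) = \left(-24 - 100\right) \left(-4\right) = \left(-124\right) \left(-4\right) = 496$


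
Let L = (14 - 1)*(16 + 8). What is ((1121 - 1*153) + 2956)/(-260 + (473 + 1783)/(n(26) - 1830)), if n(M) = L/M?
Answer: -297243/19789 ≈ -15.021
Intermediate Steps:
L = 312 (L = 13*24 = 312)
n(M) = 312/M
((1121 - 1*153) + 2956)/(-260 + (473 + 1783)/(n(26) - 1830)) = ((1121 - 1*153) + 2956)/(-260 + (473 + 1783)/(312/26 - 1830)) = ((1121 - 153) + 2956)/(-260 + 2256/(312*(1/26) - 1830)) = (968 + 2956)/(-260 + 2256/(12 - 1830)) = 3924/(-260 + 2256/(-1818)) = 3924/(-260 + 2256*(-1/1818)) = 3924/(-260 - 376/303) = 3924/(-79156/303) = 3924*(-303/79156) = -297243/19789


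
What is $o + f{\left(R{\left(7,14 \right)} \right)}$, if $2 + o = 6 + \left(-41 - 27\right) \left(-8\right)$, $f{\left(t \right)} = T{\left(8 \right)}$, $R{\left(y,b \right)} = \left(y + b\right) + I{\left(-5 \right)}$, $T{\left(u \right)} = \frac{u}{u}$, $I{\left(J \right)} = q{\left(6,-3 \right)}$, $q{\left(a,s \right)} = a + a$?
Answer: $549$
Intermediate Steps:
$q{\left(a,s \right)} = 2 a$
$I{\left(J \right)} = 12$ ($I{\left(J \right)} = 2 \cdot 6 = 12$)
$T{\left(u \right)} = 1$
$R{\left(y,b \right)} = 12 + b + y$ ($R{\left(y,b \right)} = \left(y + b\right) + 12 = \left(b + y\right) + 12 = 12 + b + y$)
$f{\left(t \right)} = 1$
$o = 548$ ($o = -2 + \left(6 + \left(-41 - 27\right) \left(-8\right)\right) = -2 + \left(6 - -544\right) = -2 + \left(6 + 544\right) = -2 + 550 = 548$)
$o + f{\left(R{\left(7,14 \right)} \right)} = 548 + 1 = 549$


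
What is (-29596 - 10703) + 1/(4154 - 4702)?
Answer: -22083853/548 ≈ -40299.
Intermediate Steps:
(-29596 - 10703) + 1/(4154 - 4702) = -40299 + 1/(-548) = -40299 - 1/548 = -22083853/548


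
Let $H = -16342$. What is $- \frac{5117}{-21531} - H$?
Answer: $\frac{351864719}{21531} \approx 16342.0$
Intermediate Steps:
$- \frac{5117}{-21531} - H = - \frac{5117}{-21531} - -16342 = \left(-5117\right) \left(- \frac{1}{21531}\right) + 16342 = \frac{5117}{21531} + 16342 = \frac{351864719}{21531}$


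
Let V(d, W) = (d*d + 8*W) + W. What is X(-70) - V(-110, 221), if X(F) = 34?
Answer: -14055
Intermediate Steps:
V(d, W) = d**2 + 9*W (V(d, W) = (d**2 + 8*W) + W = d**2 + 9*W)
X(-70) - V(-110, 221) = 34 - ((-110)**2 + 9*221) = 34 - (12100 + 1989) = 34 - 1*14089 = 34 - 14089 = -14055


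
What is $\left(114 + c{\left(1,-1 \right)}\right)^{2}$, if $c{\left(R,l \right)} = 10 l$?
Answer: $10816$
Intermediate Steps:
$\left(114 + c{\left(1,-1 \right)}\right)^{2} = \left(114 + 10 \left(-1\right)\right)^{2} = \left(114 - 10\right)^{2} = 104^{2} = 10816$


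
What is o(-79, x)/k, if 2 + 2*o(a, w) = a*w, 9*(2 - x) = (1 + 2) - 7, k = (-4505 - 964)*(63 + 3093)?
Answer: 439/77670738 ≈ 5.6521e-6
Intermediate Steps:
k = -17260164 (k = -5469*3156 = -17260164)
x = 22/9 (x = 2 - ((1 + 2) - 7)/9 = 2 - (3 - 7)/9 = 2 - ⅑*(-4) = 2 + 4/9 = 22/9 ≈ 2.4444)
o(a, w) = -1 + a*w/2 (o(a, w) = -1 + (a*w)/2 = -1 + a*w/2)
o(-79, x)/k = (-1 + (½)*(-79)*(22/9))/(-17260164) = (-1 - 869/9)*(-1/17260164) = -878/9*(-1/17260164) = 439/77670738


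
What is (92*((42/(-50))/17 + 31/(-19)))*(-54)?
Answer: 67435632/8075 ≈ 8351.2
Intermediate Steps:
(92*((42/(-50))/17 + 31/(-19)))*(-54) = (92*((42*(-1/50))*(1/17) + 31*(-1/19)))*(-54) = (92*(-21/25*1/17 - 31/19))*(-54) = (92*(-21/425 - 31/19))*(-54) = (92*(-13574/8075))*(-54) = -1248808/8075*(-54) = 67435632/8075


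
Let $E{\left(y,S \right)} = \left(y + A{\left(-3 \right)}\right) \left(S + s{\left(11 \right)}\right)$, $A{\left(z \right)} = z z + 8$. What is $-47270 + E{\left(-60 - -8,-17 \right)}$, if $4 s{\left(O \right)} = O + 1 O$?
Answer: $- \frac{93735}{2} \approx -46868.0$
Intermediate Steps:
$A{\left(z \right)} = 8 + z^{2}$ ($A{\left(z \right)} = z^{2} + 8 = 8 + z^{2}$)
$s{\left(O \right)} = \frac{O}{2}$ ($s{\left(O \right)} = \frac{O + 1 O}{4} = \frac{O + O}{4} = \frac{2 O}{4} = \frac{O}{2}$)
$E{\left(y,S \right)} = \left(17 + y\right) \left(\frac{11}{2} + S\right)$ ($E{\left(y,S \right)} = \left(y + \left(8 + \left(-3\right)^{2}\right)\right) \left(S + \frac{1}{2} \cdot 11\right) = \left(y + \left(8 + 9\right)\right) \left(S + \frac{11}{2}\right) = \left(y + 17\right) \left(\frac{11}{2} + S\right) = \left(17 + y\right) \left(\frac{11}{2} + S\right)$)
$-47270 + E{\left(-60 - -8,-17 \right)} = -47270 + \left(\frac{187}{2} + 17 \left(-17\right) + \frac{11 \left(-60 - -8\right)}{2} - 17 \left(-60 - -8\right)\right) = -47270 + \left(\frac{187}{2} - 289 + \frac{11 \left(-60 + 8\right)}{2} - 17 \left(-60 + 8\right)\right) = -47270 + \left(\frac{187}{2} - 289 + \frac{11}{2} \left(-52\right) - -884\right) = -47270 + \left(\frac{187}{2} - 289 - 286 + 884\right) = -47270 + \frac{805}{2} = - \frac{93735}{2}$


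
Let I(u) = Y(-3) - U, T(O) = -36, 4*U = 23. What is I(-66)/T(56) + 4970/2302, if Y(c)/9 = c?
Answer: 508621/165744 ≈ 3.0687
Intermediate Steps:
U = 23/4 (U = (¼)*23 = 23/4 ≈ 5.7500)
Y(c) = 9*c
I(u) = -131/4 (I(u) = 9*(-3) - 1*23/4 = -27 - 23/4 = -131/4)
I(-66)/T(56) + 4970/2302 = -131/4/(-36) + 4970/2302 = -131/4*(-1/36) + 4970*(1/2302) = 131/144 + 2485/1151 = 508621/165744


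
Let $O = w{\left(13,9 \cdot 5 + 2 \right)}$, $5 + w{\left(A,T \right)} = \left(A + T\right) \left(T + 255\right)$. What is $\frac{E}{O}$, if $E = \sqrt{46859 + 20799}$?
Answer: $\frac{\sqrt{67658}}{18115} \approx 0.014359$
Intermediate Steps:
$E = \sqrt{67658} \approx 260.11$
$w{\left(A,T \right)} = -5 + \left(255 + T\right) \left(A + T\right)$ ($w{\left(A,T \right)} = -5 + \left(A + T\right) \left(T + 255\right) = -5 + \left(A + T\right) \left(255 + T\right) = -5 + \left(255 + T\right) \left(A + T\right)$)
$O = 18115$ ($O = -5 + \left(9 \cdot 5 + 2\right)^{2} + 255 \cdot 13 + 255 \left(9 \cdot 5 + 2\right) + 13 \left(9 \cdot 5 + 2\right) = -5 + \left(45 + 2\right)^{2} + 3315 + 255 \left(45 + 2\right) + 13 \left(45 + 2\right) = -5 + 47^{2} + 3315 + 255 \cdot 47 + 13 \cdot 47 = -5 + 2209 + 3315 + 11985 + 611 = 18115$)
$\frac{E}{O} = \frac{\sqrt{67658}}{18115}$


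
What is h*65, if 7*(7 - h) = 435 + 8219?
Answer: -559325/7 ≈ -79904.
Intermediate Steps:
h = -8605/7 (h = 7 - (435 + 8219)/7 = 7 - ⅐*8654 = 7 - 8654/7 = -8605/7 ≈ -1229.3)
h*65 = -8605/7*65 = -559325/7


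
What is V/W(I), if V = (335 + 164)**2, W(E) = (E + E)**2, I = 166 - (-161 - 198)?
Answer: 249001/1102500 ≈ 0.22585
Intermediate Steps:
I = 525 (I = 166 - 1*(-359) = 166 + 359 = 525)
W(E) = 4*E**2 (W(E) = (2*E)**2 = 4*E**2)
V = 249001 (V = 499**2 = 249001)
V/W(I) = 249001/((4*525**2)) = 249001/((4*275625)) = 249001/1102500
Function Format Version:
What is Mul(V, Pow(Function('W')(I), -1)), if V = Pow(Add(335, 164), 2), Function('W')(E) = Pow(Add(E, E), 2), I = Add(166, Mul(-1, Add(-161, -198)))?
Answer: Rational(249001, 1102500) ≈ 0.22585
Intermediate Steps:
I = 525 (I = Add(166, Mul(-1, -359)) = Add(166, 359) = 525)
Function('W')(E) = Mul(4, Pow(E, 2)) (Function('W')(E) = Pow(Mul(2, E), 2) = Mul(4, Pow(E, 2)))
V = 249001 (V = Pow(499, 2) = 249001)
Mul(V, Pow(Function('W')(I), -1)) = Mul(249001, Pow(Mul(4, Pow(525, 2)), -1)) = Mul(249001, Pow(Mul(4, 275625), -1)) = Mul(249001, Pow(1102500, -1)) = Mul(249001, Rational(1, 1102500)) = Rational(249001, 1102500)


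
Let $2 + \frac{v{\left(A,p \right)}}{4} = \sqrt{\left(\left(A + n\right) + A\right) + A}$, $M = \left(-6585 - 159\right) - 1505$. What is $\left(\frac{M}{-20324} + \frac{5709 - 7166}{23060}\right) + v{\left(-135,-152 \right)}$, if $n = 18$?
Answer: $- \frac{224297603}{29291965} + 12 i \sqrt{43} \approx -7.6573 + 78.689 i$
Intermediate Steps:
$M = -8249$ ($M = -6744 - 1505 = -8249$)
$v{\left(A,p \right)} = -8 + 4 \sqrt{18 + 3 A}$ ($v{\left(A,p \right)} = -8 + 4 \sqrt{\left(\left(A + 18\right) + A\right) + A} = -8 + 4 \sqrt{\left(\left(18 + A\right) + A\right) + A} = -8 + 4 \sqrt{\left(18 + 2 A\right) + A} = -8 + 4 \sqrt{18 + 3 A}$)
$\left(\frac{M}{-20324} + \frac{5709 - 7166}{23060}\right) + v{\left(-135,-152 \right)} = \left(- \frac{8249}{-20324} + \frac{5709 - 7166}{23060}\right) - \left(8 - 4 \sqrt{18 + 3 \left(-135\right)}\right) = \left(\left(-8249\right) \left(- \frac{1}{20324}\right) - \frac{1457}{23060}\right) - \left(8 - 4 \sqrt{18 - 405}\right) = \left(\frac{8249}{20324} - \frac{1457}{23060}\right) - \left(8 - 4 \sqrt{-387}\right) = \frac{10038117}{29291965} - \left(8 - 4 \cdot 3 i \sqrt{43}\right) = \frac{10038117}{29291965} - \left(8 - 12 i \sqrt{43}\right) = - \frac{224297603}{29291965} + 12 i \sqrt{43}$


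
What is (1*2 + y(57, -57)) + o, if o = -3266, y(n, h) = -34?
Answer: -3298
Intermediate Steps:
(1*2 + y(57, -57)) + o = (1*2 - 34) - 3266 = (2 - 34) - 3266 = -32 - 3266 = -3298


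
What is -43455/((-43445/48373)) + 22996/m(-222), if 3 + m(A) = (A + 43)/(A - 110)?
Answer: 277137095023/7098913 ≈ 39039.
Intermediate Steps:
m(A) = -3 + (43 + A)/(-110 + A) (m(A) = -3 + (A + 43)/(A - 110) = -3 + (43 + A)/(-110 + A))
-43455/((-43445/48373)) + 22996/m(-222) = -43455/((-43445/48373)) + 22996/(((373 - 2*(-222))/(-110 - 222))) = -43455/((-43445*1/48373)) + 22996/(((373 + 444)/(-332))) = -43455/(-43445/48373) + 22996/((-1/332*817)) = -43455*(-48373/43445) + 22996/(-817/332) = 420409743/8689 + 22996*(-332/817) = 420409743/8689 - 7634672/817 = 277137095023/7098913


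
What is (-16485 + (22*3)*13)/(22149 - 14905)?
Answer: -15627/7244 ≈ -2.1572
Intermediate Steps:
(-16485 + (22*3)*13)/(22149 - 14905) = (-16485 + 66*13)/7244 = (-16485 + 858)*(1/7244) = -15627*1/7244 = -15627/7244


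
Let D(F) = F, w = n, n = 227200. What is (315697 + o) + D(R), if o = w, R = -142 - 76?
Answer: 542679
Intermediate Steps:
R = -218
w = 227200
o = 227200
(315697 + o) + D(R) = (315697 + 227200) - 218 = 542897 - 218 = 542679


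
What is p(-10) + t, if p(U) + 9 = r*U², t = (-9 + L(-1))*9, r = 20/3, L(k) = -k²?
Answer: 1703/3 ≈ 567.67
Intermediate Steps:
r = 20/3 (r = 20*(⅓) = 20/3 ≈ 6.6667)
t = -90 (t = (-9 - 1*(-1)²)*9 = (-9 - 1*1)*9 = (-9 - 1)*9 = -10*9 = -90)
p(U) = -9 + 20*U²/3
p(-10) + t = (-9 + (20/3)*(-10)²) - 90 = (-9 + (20/3)*100) - 90 = (-9 + 2000/3) - 90 = 1973/3 - 90 = 1703/3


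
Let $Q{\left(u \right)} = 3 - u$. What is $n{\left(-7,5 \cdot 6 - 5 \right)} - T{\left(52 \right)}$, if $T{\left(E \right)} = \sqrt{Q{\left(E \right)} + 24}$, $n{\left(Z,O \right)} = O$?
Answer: $25 - 5 i \approx 25.0 - 5.0 i$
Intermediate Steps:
$T{\left(E \right)} = \sqrt{27 - E}$ ($T{\left(E \right)} = \sqrt{\left(3 - E\right) + 24} = \sqrt{27 - E}$)
$n{\left(-7,5 \cdot 6 - 5 \right)} - T{\left(52 \right)} = \left(5 \cdot 6 - 5\right) - \sqrt{27 - 52} = \left(30 - 5\right) - \sqrt{27 - 52} = 25 - \sqrt{-25} = 25 - 5 i$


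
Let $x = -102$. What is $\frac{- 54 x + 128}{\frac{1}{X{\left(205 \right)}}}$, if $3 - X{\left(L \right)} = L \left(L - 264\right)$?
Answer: $68184328$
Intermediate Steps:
$X{\left(L \right)} = 3 - L \left(-264 + L\right)$ ($X{\left(L \right)} = 3 - L \left(L - 264\right) = 3 - L \left(-264 + L\right)$)
$\frac{- 54 x + 128}{\frac{1}{X{\left(205 \right)}}} = \frac{\left(-54\right) \left(-102\right) + 128}{\frac{1}{3 - 205^{2} + 264 \cdot 205}} = \frac{5508 + 128}{\frac{1}{3 - 42025 + 54120}} = \frac{5636}{\frac{1}{3 - 42025 + 54120}} = \frac{5636}{\frac{1}{12098}} = 5636 \frac{1}{\frac{1}{12098}} = 5636 \cdot 12098 = 68184328$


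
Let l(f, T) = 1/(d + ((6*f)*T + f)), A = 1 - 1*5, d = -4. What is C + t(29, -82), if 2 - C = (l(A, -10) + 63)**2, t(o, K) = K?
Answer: -217962609/53824 ≈ -4049.5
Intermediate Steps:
A = -4 (A = 1 - 5 = -4)
l(f, T) = 1/(-4 + f + 6*T*f) (l(f, T) = 1/(-4 + ((6*f)*T + f)) = 1/(-4 + (6*T*f + f)) = 1/(-4 + (f + 6*T*f)) = 1/(-4 + f + 6*T*f))
C = -213549041/53824 (C = 2 - (1/(-4 - 4 + 6*(-10)*(-4)) + 63)**2 = 2 - (1/(-4 - 4 + 240) + 63)**2 = 2 - (1/232 + 63)**2 = 2 - (14617/232)**2 = 2 - 1*213656689/53824 = 2 - 213656689/53824 = -213549041/53824 ≈ -3967.5)
C + t(29, -82) = -213549041/53824 - 82 = -217962609/53824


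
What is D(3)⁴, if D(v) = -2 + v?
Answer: 1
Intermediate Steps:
D(3)⁴ = (-2 + 3)⁴ = 1⁴ = 1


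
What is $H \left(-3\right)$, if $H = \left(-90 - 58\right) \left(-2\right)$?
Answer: $-888$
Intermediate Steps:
$H = 296$ ($H = \left(-90 - 58\right) \left(-2\right) = \left(-148\right) \left(-2\right) = 296$)
$H \left(-3\right) = 296 \left(-3\right) = -888$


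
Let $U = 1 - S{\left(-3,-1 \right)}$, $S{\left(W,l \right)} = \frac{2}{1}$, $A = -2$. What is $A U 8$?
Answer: $16$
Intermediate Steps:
$S{\left(W,l \right)} = 2$ ($S{\left(W,l \right)} = 2 \cdot 1 = 2$)
$U = -1$ ($U = 1 - 2 = -1$)
$A U 8 = \left(-2\right) \left(-1\right) 8 = 2 \cdot 8 = 16$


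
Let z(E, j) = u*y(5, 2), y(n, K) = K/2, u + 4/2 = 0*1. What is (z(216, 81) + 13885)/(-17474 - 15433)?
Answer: -13883/32907 ≈ -0.42189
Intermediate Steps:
u = -2 (u = -2 + 0*1 = -2 + 0 = -2)
y(n, K) = K/2 (y(n, K) = K*(1/2) = K/2)
z(E, j) = -2
(z(216, 81) + 13885)/(-17474 - 15433) = (-2 + 13885)/(-17474 - 15433) = 13883/(-32907) = 13883*(-1/32907) = -13883/32907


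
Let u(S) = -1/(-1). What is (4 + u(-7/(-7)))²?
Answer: 25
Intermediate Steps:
u(S) = 1 (u(S) = -1*(-1) = 1)
(4 + u(-7/(-7)))² = (4 + 1)² = 5² = 25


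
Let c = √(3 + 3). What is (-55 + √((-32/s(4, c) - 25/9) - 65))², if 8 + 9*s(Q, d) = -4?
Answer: (165 - I*√394)²/9 ≈ 2981.2 - 727.81*I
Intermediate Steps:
c = √6 ≈ 2.4495
s(Q, d) = -4/3 (s(Q, d) = -8/9 + (⅑)*(-4) = -8/9 - 4/9 = -4/3)
(-55 + √((-32/s(4, c) - 25/9) - 65))² = (-55 + √((-32/(-4/3) - 25/9) - 65))² = (-55 + √((-32*(-¾) - 25*⅑) - 65))² = (-55 + √((24 - 25/9) - 65))² = (-55 + √(191/9 - 65))² = (-55 + √(-394/9))² = (-55 + I*√394/3)²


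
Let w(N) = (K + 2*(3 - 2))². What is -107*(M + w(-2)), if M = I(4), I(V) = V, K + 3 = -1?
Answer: -856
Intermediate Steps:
K = -4 (K = -3 - 1 = -4)
M = 4
w(N) = 4 (w(N) = (-4 + 2*(3 - 2))² = (-4 + 2*1)² = (-4 + 2)² = (-2)² = 4)
-107*(M + w(-2)) = -107*(4 + 4) = -107*8 = -856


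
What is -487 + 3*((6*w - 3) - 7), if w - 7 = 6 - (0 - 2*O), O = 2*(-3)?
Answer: -499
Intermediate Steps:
O = -6
w = 1 (w = 7 + (6 - (0 - 2*(-6))) = 7 + (6 - (0 + 12)) = 7 + (6 - 1*12) = 7 + (6 - 12) = 7 - 6 = 1)
-487 + 3*((6*w - 3) - 7) = -487 + 3*((6*1 - 3) - 7) = -487 + 3*((6 - 3) - 7) = -487 + 3*(3 - 7) = -487 + 3*(-4) = -487 - 12 = -499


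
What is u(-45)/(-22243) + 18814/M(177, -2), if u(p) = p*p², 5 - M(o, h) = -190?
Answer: 33557629/333645 ≈ 100.58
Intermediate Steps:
M(o, h) = 195 (M(o, h) = 5 - 1*(-190) = 5 + 190 = 195)
u(p) = p³
u(-45)/(-22243) + 18814/M(177, -2) = (-45)³/(-22243) + 18814/195 = -91125*(-1/22243) + 18814*(1/195) = 91125/22243 + 18814/195 = 33557629/333645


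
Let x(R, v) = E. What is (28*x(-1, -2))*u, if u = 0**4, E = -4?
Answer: 0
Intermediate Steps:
x(R, v) = -4
u = 0
(28*x(-1, -2))*u = (28*(-4))*0 = -112*0 = 0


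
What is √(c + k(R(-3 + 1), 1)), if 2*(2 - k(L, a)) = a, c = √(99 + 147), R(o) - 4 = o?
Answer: √(6 + 4*√246)/2 ≈ 4.1454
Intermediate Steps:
R(o) = 4 + o
c = √246 ≈ 15.684
k(L, a) = 2 - a/2
√(c + k(R(-3 + 1), 1)) = √(√246 + (2 - ½*1)) = √(√246 + (2 - ½)) = √(√246 + 3/2) = √(3/2 + √246)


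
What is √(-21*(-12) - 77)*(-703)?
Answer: -3515*√7 ≈ -9299.8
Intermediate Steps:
√(-21*(-12) - 77)*(-703) = √(252 - 77)*(-703) = √175*(-703) = (5*√7)*(-703) = -3515*√7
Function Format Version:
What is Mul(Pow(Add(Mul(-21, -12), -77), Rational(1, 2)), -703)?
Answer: Mul(-3515, Pow(7, Rational(1, 2))) ≈ -9299.8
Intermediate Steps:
Mul(Pow(Add(Mul(-21, -12), -77), Rational(1, 2)), -703) = Mul(Pow(Add(252, -77), Rational(1, 2)), -703) = Mul(Pow(175, Rational(1, 2)), -703) = Mul(Mul(5, Pow(7, Rational(1, 2))), -703) = Mul(-3515, Pow(7, Rational(1, 2)))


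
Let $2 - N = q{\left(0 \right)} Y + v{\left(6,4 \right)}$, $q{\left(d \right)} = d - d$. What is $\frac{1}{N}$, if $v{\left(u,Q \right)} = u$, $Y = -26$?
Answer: $- \frac{1}{4} \approx -0.25$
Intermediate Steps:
$q{\left(d \right)} = 0$
$N = -4$ ($N = 2 - \left(0 \left(-26\right) + 6\right) = 2 - \left(0 + 6\right) = 2 - 6 = -4$)
$\frac{1}{N} = \frac{1}{-4} = - \frac{1}{4}$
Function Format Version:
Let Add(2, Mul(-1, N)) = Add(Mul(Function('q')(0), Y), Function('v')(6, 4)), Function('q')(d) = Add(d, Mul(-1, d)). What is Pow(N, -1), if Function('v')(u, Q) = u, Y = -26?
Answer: Rational(-1, 4) ≈ -0.25000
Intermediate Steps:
Function('q')(d) = 0
N = -4 (N = Add(2, Mul(-1, Add(Mul(0, -26), 6))) = Add(2, Mul(-1, Add(0, 6))) = Add(2, Mul(-1, 6)) = Add(2, -6) = -4)
Pow(N, -1) = Pow(-4, -1) = Rational(-1, 4)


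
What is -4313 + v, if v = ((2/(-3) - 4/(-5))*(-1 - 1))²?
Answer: -970409/225 ≈ -4312.9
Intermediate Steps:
v = 16/225 (v = ((2*(-⅓) - 4*(-⅕))*(-2))² = ((-⅔ + ⅘)*(-2))² = ((2/15)*(-2))² = (-4/15)² = 16/225 ≈ 0.071111)
-4313 + v = -4313 + 16/225 = -970409/225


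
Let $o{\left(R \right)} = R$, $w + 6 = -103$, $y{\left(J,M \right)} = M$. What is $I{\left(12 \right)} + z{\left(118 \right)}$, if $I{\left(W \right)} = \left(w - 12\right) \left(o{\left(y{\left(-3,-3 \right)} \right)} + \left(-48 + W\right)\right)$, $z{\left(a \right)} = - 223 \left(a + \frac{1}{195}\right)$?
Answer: $- \frac{4211248}{195} \approx -21596.0$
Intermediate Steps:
$w = -109$ ($w = -6 - 103 = -109$)
$z{\left(a \right)} = - \frac{223}{195} - 223 a$ ($z{\left(a \right)} = - 223 \left(a + \frac{1}{195}\right) = - 223 \left(\frac{1}{195} + a\right) = - \frac{223}{195} - 223 a$)
$I{\left(W \right)} = 6171 - 121 W$ ($I{\left(W \right)} = \left(-109 - 12\right) \left(-3 + \left(-48 + W\right)\right) = - 121 \left(-51 + W\right) = 6171 - 121 W$)
$I{\left(12 \right)} + z{\left(118 \right)} = \left(6171 - 1452\right) - \frac{5131453}{195} = 4719 - \frac{5131453}{195} = - \frac{4211248}{195}$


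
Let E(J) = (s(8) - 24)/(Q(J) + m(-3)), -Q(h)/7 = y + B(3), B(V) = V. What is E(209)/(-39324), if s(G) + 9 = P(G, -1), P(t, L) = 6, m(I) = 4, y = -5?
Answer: 1/26216 ≈ 3.8145e-5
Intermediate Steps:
Q(h) = 14 (Q(h) = -7*(-5 + 3) = -7*(-2) = 14)
s(G) = -3 (s(G) = -9 + 6 = -3)
E(J) = -3/2 (E(J) = (-3 - 24)/(14 + 4) = -27/18 = -27*1/18 = -3/2)
E(209)/(-39324) = -3/2/(-39324) = -3/2*(-1/39324) = 1/26216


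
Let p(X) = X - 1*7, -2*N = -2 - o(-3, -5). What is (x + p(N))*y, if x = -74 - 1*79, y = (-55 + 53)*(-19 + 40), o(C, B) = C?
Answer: 6741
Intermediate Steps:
y = -42 (y = -2*21 = -42)
x = -153 (x = -74 - 79 = -153)
N = -½ (N = -(-2 - 1*(-3))/2 = -(-2 + 3)/2 = -½*1 = -½ ≈ -0.50000)
p(X) = -7 + X (p(X) = X - 7 = -7 + X)
(x + p(N))*y = (-153 + (-7 - ½))*(-42) = (-153 - 15/2)*(-42) = -321/2*(-42) = 6741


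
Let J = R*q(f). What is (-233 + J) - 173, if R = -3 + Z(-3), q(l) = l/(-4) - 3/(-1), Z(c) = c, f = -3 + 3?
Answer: -424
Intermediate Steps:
f = 0
q(l) = 3 - l/4 (q(l) = l*(-1/4) - 3*(-1) = -l/4 + 3 = 3 - l/4)
R = -6 (R = -3 - 3 = -6)
J = -18 (J = -6*(3 - 1/4*0) = -6*(3 + 0) = -6*3 = -18)
(-233 + J) - 173 = (-233 - 18) - 173 = -251 - 173 = -424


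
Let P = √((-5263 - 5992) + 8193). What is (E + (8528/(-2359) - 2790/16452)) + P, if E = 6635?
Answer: 14297735773/2156126 + I*√3062 ≈ 6631.2 + 55.335*I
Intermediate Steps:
P = I*√3062 (P = √(-11255 + 8193) = √(-3062) = I*√3062 ≈ 55.335*I)
(E + (8528/(-2359) - 2790/16452)) + P = (6635 + (8528/(-2359) - 2790/16452)) + I*√3062 = (6635 + (8528*(-1/2359) - 2790*1/16452)) + I*√3062 = (6635 + (-8528/2359 - 155/914)) + I*√3062 = (6635 - 8160237/2156126) + I*√3062 = 14297735773/2156126 + I*√3062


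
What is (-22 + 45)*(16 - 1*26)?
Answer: -230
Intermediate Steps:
(-22 + 45)*(16 - 1*26) = 23*(16 - 26) = 23*(-10) = -230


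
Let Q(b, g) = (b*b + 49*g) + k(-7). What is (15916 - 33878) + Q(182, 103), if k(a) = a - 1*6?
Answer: 20196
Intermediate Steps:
k(a) = -6 + a (k(a) = a - 6 = -6 + a)
Q(b, g) = -13 + b**2 + 49*g (Q(b, g) = (b*b + 49*g) + (-6 - 7) = (b**2 + 49*g) - 13 = -13 + b**2 + 49*g)
(15916 - 33878) + Q(182, 103) = (15916 - 33878) + (-13 + 182**2 + 49*103) = -17962 + (-13 + 33124 + 5047) = -17962 + 38158 = 20196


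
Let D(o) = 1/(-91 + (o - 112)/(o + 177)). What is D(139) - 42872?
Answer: -1231670004/28729 ≈ -42872.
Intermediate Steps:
D(o) = 1/(-91 + (-112 + o)/(177 + o))
D(139) - 42872 = (-177 - 1*139)/(16219 + 90*139) - 42872 = (-177 - 139)/(16219 + 12510) - 42872 = -316/28729 - 42872 = -1231670004/28729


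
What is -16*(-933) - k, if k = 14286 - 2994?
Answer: 3636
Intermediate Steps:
k = 11292
-16*(-933) - k = -16*(-933) - 1*11292 = 14928 - 11292 = 3636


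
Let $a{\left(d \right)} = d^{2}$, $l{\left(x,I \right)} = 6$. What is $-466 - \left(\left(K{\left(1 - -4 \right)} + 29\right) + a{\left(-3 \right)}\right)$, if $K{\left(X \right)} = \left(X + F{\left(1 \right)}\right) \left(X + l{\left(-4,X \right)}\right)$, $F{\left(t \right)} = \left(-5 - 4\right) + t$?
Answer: $-471$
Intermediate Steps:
$F{\left(t \right)} = -9 + t$
$K{\left(X \right)} = \left(-8 + X\right) \left(6 + X\right)$ ($K{\left(X \right)} = \left(X + \left(-9 + 1\right)\right) \left(X + 6\right) = \left(X - 8\right) \left(6 + X\right) = \left(-8 + X\right) \left(6 + X\right)$)
$-466 - \left(\left(K{\left(1 - -4 \right)} + 29\right) + a{\left(-3 \right)}\right) = -466 - \left(\left(\left(-48 + \left(1 - -4\right)^{2} - 2 \left(1 - -4\right)\right) + 29\right) + \left(-3\right)^{2}\right) = -466 - \left(\left(\left(-48 + \left(1 + 4\right)^{2} - 2 \left(1 + 4\right)\right) + 29\right) + 9\right) = -466 - \left(\left(\left(-48 + 5^{2} - 10\right) + 29\right) + 9\right) = -466 - \left(\left(\left(-48 + 25 - 10\right) + 29\right) + 9\right) = -466 - \left(\left(-33 + 29\right) + 9\right) = -466 - \left(-4 + 9\right) = -466 - 5 = -471$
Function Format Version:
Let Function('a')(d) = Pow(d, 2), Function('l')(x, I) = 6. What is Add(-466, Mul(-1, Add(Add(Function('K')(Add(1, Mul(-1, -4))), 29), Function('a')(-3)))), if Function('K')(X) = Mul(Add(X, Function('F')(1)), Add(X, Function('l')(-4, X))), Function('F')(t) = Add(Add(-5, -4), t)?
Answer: -471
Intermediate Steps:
Function('F')(t) = Add(-9, t)
Function('K')(X) = Mul(Add(-8, X), Add(6, X)) (Function('K')(X) = Mul(Add(X, Add(-9, 1)), Add(X, 6)) = Mul(Add(X, -8), Add(6, X)) = Mul(Add(-8, X), Add(6, X)))
Add(-466, Mul(-1, Add(Add(Function('K')(Add(1, Mul(-1, -4))), 29), Function('a')(-3)))) = Add(-466, Mul(-1, Add(Add(Add(-48, Pow(Add(1, Mul(-1, -4)), 2), Mul(-2, Add(1, Mul(-1, -4)))), 29), Pow(-3, 2)))) = Add(-466, Mul(-1, Add(Add(Add(-48, Pow(Add(1, 4), 2), Mul(-2, Add(1, 4))), 29), 9))) = Add(-466, Mul(-1, Add(Add(Add(-48, Pow(5, 2), Mul(-2, 5)), 29), 9))) = Add(-466, Mul(-1, Add(Add(Add(-48, 25, -10), 29), 9))) = Add(-466, Mul(-1, Add(Add(-33, 29), 9))) = Add(-466, Mul(-1, Add(-4, 9))) = Add(-466, Mul(-1, 5)) = Add(-466, -5) = -471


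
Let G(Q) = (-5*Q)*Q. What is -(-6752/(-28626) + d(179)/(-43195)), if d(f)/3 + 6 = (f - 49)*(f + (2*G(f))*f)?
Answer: -320149784610724/618250035 ≈ -5.1783e+5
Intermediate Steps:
G(Q) = -5*Q²
d(f) = -18 + 3*(-49 + f)*(f - 10*f³) (d(f) = -18 + 3*((f - 49)*(f + (2*(-5*f²))*f)) = -18 + 3*((-49 + f)*(f + (-10*f²)*f)) = -18 + 3*((-49 + f)*(f - 10*f³)) = -18 + 3*(-49 + f)*(f - 10*f³))
-(-6752/(-28626) + d(179)/(-43195)) = -(-6752/(-28626) + (-18 - 147*179 - 30*179⁴ + 3*179² + 1470*179³)/(-43195)) = -(-6752*(-1/28626) + (-18 - 26313 - 30*1026625681 + 3*32041 + 1470*5735339)*(-1/43195)) = -(3376/14313 + (-18 - 26313 - 30798770430 + 96123 + 8430948330)*(-1/43195)) = -(3376/14313 - 22367752308*(-1/43195)) = -(3376/14313 + 22367752308/43195) = -1*320149784610724/618250035 = -320149784610724/618250035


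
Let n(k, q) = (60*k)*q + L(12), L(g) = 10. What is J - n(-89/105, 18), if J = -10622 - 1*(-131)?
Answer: -67099/7 ≈ -9585.6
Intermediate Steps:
n(k, q) = 10 + 60*k*q (n(k, q) = (60*k)*q + 10 = 60*k*q + 10 = 10 + 60*k*q)
J = -10491 (J = -10622 + 131 = -10491)
J - n(-89/105, 18) = -10491 - (10 + 60*(-89/105)*18) = -10491 - (10 - 6408/7) = -10491 - 1*(-6338/7) = -10491 + 6338/7 = -67099/7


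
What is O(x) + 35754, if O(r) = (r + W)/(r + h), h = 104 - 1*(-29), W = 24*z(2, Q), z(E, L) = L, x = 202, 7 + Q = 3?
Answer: 11977696/335 ≈ 35754.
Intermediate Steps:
Q = -4 (Q = -7 + 3 = -4)
W = -96 (W = 24*(-4) = -96)
h = 133 (h = 104 + 29 = 133)
O(r) = (-96 + r)/(133 + r) (O(r) = (r - 96)/(r + 133) = (-96 + r)/(133 + r))
O(x) + 35754 = (-96 + 202)/(133 + 202) + 35754 = 106/335 + 35754 = 11977696/335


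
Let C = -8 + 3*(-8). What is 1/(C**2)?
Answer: 1/1024 ≈ 0.00097656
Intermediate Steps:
C = -32 (C = -8 - 24 = -32)
1/(C**2) = 1/((-32)**2) = 1/1024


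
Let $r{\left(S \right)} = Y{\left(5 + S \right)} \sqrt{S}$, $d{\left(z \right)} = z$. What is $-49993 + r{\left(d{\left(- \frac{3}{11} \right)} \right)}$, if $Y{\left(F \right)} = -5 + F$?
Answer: $-49993 - \frac{3 i \sqrt{33}}{121} \approx -49993.0 - 0.14243 i$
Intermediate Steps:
$r{\left(S \right)} = S^{\frac{3}{2}}$ ($r{\left(S \right)} = \left(-5 + \left(5 + S\right)\right) \sqrt{S} = S \sqrt{S} = S^{\frac{3}{2}}$)
$-49993 + r{\left(d{\left(- \frac{3}{11} \right)} \right)} = -49993 + \left(- \frac{3}{11}\right)^{\frac{3}{2}} = -49993 - \frac{3 i \sqrt{33}}{121}$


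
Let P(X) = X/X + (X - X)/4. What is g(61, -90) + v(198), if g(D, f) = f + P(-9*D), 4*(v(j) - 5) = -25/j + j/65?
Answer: -4286741/51480 ≈ -83.270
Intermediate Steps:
P(X) = 1 (P(X) = 1 + 0*(¼) = 1 + 0 = 1)
v(j) = 5 - 25/(4*j) + j/260 (v(j) = 5 + (-25/j + j/65)/4 = 5 + (-25/(4*j) + j/260) = 5 - 25/(4*j) + j/260)
g(D, f) = 1 + f (g(D, f) = f + 1 = 1 + f)
g(61, -90) + v(198) = (1 - 90) + (1/260)*(-1625 + 198*(1300 + 198))/198 = -89 + (1/260)*(1/198)*(-1625 + 198*1498) = -89 + (1/260)*(1/198)*(-1625 + 296604) = -89 + (1/260)*(1/198)*294979 = -89 + 294979/51480 = -4286741/51480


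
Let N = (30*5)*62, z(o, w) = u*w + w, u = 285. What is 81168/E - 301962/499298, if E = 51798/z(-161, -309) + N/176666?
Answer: -26364081441912985383/173278609532411 ≈ -1.5215e+5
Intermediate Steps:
z(o, w) = 286*w (z(o, w) = 285*w + w = 286*w)
N = 9300 (N = 150*62 = 9300)
E = -694088939/1301056757 (E = 51798/((286*(-309))) + 9300/176666 = 51798/(-88374) + 9300*(1/176666) = 51798*(-1/88374) + 4650/88333 = -8633/14729 + 4650/88333 = -694088939/1301056757 ≈ -0.53348)
81168/E - 301962/499298 = 81168/(-694088939/1301056757) - 301962/499298 = 81168*(-1301056757/694088939) - 301962*1/499298 = -105604174852176/694088939 - 150981/249649 = -26364081441912985383/173278609532411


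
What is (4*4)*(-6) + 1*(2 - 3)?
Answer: -97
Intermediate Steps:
(4*4)*(-6) + 1*(2 - 3) = 16*(-6) + 1*(-1) = -96 - 1 = -97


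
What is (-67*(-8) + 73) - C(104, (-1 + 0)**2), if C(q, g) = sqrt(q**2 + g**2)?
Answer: 609 - sqrt(10817) ≈ 505.00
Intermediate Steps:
C(q, g) = sqrt(g**2 + q**2)
(-67*(-8) + 73) - C(104, (-1 + 0)**2) = (-67*(-8) + 73) - sqrt(((-1 + 0)**2)**2 + 104**2) = (536 + 73) - sqrt(((-1)**2)**2 + 10816) = 609 - sqrt(1**2 + 10816) = 609 - sqrt(1 + 10816) = 609 - sqrt(10817)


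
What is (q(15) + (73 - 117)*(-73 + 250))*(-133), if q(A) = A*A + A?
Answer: 1003884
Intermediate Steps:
q(A) = A + A² (q(A) = A² + A = A + A²)
(q(15) + (73 - 117)*(-73 + 250))*(-133) = (15*(1 + 15) + (73 - 117)*(-73 + 250))*(-133) = (15*16 - 44*177)*(-133) = (240 - 7788)*(-133) = -7548*(-133) = 1003884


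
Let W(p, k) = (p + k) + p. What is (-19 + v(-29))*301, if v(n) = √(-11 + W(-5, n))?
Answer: -5719 + 1505*I*√2 ≈ -5719.0 + 2128.4*I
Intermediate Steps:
W(p, k) = k + 2*p (W(p, k) = (k + p) + p = k + 2*p)
v(n) = √(-21 + n) (v(n) = √(-11 + (n + 2*(-5))) = √(-11 + (n - 10)) = √(-11 + (-10 + n)) = √(-21 + n))
(-19 + v(-29))*301 = (-19 + √(-21 - 29))*301 = (-19 + √(-50))*301 = (-19 + 5*I*√2)*301 = -5719 + 1505*I*√2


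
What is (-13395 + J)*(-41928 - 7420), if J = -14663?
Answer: 1384606184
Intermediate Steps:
(-13395 + J)*(-41928 - 7420) = (-13395 - 14663)*(-41928 - 7420) = -28058*(-49348) = 1384606184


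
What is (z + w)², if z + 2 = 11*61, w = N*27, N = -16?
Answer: 56169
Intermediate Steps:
w = -432 (w = -16*27 = -432)
z = 669 (z = -2 + 11*61 = -2 + 671 = 669)
(z + w)² = (669 - 432)² = 237² = 56169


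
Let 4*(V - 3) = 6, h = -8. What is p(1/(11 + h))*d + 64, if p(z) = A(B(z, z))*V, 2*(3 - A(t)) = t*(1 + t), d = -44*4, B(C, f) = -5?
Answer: 5608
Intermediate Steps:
V = 9/2 (V = 3 + (¼)*6 = 3 + 3/2 = 9/2 ≈ 4.5000)
d = -176
A(t) = 3 - t*(1 + t)/2
p(z) = -63/2 (p(z) = (3 - ½*(-5) - ½*(-5)²)*(9/2) = (3 + 5/2 - ½*25)*(9/2) = (3 + 5/2 - 25/2)*(9/2) = -7*9/2 = -63/2)
p(1/(11 + h))*d + 64 = -63/2*(-176) + 64 = 5544 + 64 = 5608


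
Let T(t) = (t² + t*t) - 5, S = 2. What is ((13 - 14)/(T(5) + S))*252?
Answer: -252/47 ≈ -5.3617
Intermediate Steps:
T(t) = -5 + 2*t² (T(t) = (t² + t²) - 5 = 2*t² - 5 = -5 + 2*t²)
((13 - 14)/(T(5) + S))*252 = ((13 - 14)/((-5 + 2*5²) + 2))*252 = -1/((-5 + 2*25) + 2)*252 = -1/((-5 + 50) + 2)*252 = -1/(45 + 2)*252 = -1/47*252 = -252/47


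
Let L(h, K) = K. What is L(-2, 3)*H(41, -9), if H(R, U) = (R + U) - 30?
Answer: 6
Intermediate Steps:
H(R, U) = -30 + R + U
L(-2, 3)*H(41, -9) = 3*(-30 + 41 - 9) = 3*2 = 6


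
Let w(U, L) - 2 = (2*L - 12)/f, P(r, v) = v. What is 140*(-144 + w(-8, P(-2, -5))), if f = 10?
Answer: -20188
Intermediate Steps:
w(U, L) = ⅘ + L/5 (w(U, L) = 2 + (2*L - 12)/10 = 2 + (-12 + 2*L)*(⅒) = 2 + (-6/5 + L/5) = ⅘ + L/5)
140*(-144 + w(-8, P(-2, -5))) = 140*(-144 + (⅘ + (⅕)*(-5))) = 140*(-144 + (⅘ - 1)) = 140*(-144 - ⅕) = 140*(-721/5) = -20188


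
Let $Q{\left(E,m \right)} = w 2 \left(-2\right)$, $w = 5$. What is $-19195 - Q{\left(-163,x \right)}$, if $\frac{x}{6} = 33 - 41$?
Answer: $-19175$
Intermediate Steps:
$x = -48$ ($x = 6 \left(33 - 41\right) = 6 \left(-8\right) = -48$)
$Q{\left(E,m \right)} = -20$ ($Q{\left(E,m \right)} = 5 \cdot 2 \left(-2\right) = 10 \left(-2\right) = -20$)
$-19195 - Q{\left(-163,x \right)} = -19195 - -20 = -19195 + 20 = -19175$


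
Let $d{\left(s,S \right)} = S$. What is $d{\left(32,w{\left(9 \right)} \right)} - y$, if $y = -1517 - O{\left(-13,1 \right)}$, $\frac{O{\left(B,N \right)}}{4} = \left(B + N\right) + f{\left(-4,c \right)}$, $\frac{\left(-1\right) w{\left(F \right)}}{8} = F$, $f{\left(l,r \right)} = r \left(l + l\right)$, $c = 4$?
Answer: $1269$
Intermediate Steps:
$f{\left(l,r \right)} = 2 l r$ ($f{\left(l,r \right)} = r 2 l = 2 l r$)
$w{\left(F \right)} = - 8 F$
$O{\left(B,N \right)} = -128 + 4 B + 4 N$ ($O{\left(B,N \right)} = 4 \left(\left(B + N\right) + 2 \left(-4\right) 4\right) = 4 \left(\left(B + N\right) - 32\right) = 4 \left(-32 + B + N\right) = -128 + 4 B + 4 N$)
$y = -1341$ ($y = -1517 - \left(-128 + 4 \left(-13\right) + 4 \cdot 1\right) = -1517 - \left(-128 - 52 + 4\right) = -1517 - -176 = -1517 + 176 = -1341$)
$d{\left(32,w{\left(9 \right)} \right)} - y = \left(-8\right) 9 - -1341 = -72 + 1341 = 1269$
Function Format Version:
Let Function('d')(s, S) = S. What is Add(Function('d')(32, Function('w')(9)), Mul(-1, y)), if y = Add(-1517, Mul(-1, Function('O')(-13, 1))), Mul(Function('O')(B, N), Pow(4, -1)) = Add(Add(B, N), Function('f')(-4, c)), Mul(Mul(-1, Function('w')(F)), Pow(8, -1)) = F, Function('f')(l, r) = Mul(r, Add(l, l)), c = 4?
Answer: 1269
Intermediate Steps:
Function('f')(l, r) = Mul(2, l, r) (Function('f')(l, r) = Mul(r, Mul(2, l)) = Mul(2, l, r))
Function('w')(F) = Mul(-8, F)
Function('O')(B, N) = Add(-128, Mul(4, B), Mul(4, N)) (Function('O')(B, N) = Mul(4, Add(Add(B, N), Mul(2, -4, 4))) = Mul(4, Add(Add(B, N), -32)) = Mul(4, Add(-32, B, N)) = Add(-128, Mul(4, B), Mul(4, N)))
y = -1341 (y = Add(-1517, Mul(-1, Add(-128, Mul(4, -13), Mul(4, 1)))) = Add(-1517, Mul(-1, Add(-128, -52, 4))) = Add(-1517, Mul(-1, -176)) = Add(-1517, 176) = -1341)
Add(Function('d')(32, Function('w')(9)), Mul(-1, y)) = Add(Mul(-8, 9), Mul(-1, -1341)) = Add(-72, 1341) = 1269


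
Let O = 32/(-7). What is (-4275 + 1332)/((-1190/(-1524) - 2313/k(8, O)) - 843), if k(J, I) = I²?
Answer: 1148193792/371768149 ≈ 3.0885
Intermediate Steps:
O = -32/7 (O = 32*(-⅐) = -32/7 ≈ -4.5714)
(-4275 + 1332)/((-1190/(-1524) - 2313/k(8, O)) - 843) = (-4275 + 1332)/((-1190/(-1524) - 2313/((-32/7)²)) - 843) = -2943/((-1190*(-1/1524) - 2313/1024/49) - 843) = -2943/((595/762 - 2313*49/1024) - 843) = -2943/((595/762 - 113337/1024) - 843) = -2943/(-42876757/390144 - 843) = -2943/(-371768149/390144) = -2943*(-390144/371768149) = 1148193792/371768149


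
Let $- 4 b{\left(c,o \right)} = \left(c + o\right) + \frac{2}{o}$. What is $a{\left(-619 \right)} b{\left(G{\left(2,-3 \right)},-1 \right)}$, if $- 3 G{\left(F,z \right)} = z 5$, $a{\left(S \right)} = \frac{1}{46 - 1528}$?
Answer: $\frac{1}{2964} \approx 0.00033738$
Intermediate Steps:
$a{\left(S \right)} = - \frac{1}{1482}$ ($a{\left(S \right)} = \frac{1}{-1482} = - \frac{1}{1482}$)
$G{\left(F,z \right)} = - \frac{5 z}{3}$ ($G{\left(F,z \right)} = - \frac{z 5}{3} = - \frac{5 z}{3}$)
$b{\left(c,o \right)} = - \frac{1}{2 o} - \frac{c}{4} - \frac{o}{4}$ ($b{\left(c,o \right)} = - \frac{\left(c + o\right) + \frac{2}{o}}{4} = - \frac{c + o + \frac{2}{o}}{4} = - \frac{1}{2 o} - \frac{c}{4} - \frac{o}{4}$)
$a{\left(-619 \right)} b{\left(G{\left(2,-3 \right)},-1 \right)} = - \frac{\frac{1}{4} \frac{1}{-1} \left(-2 - - (\left(- \frac{5}{3}\right) \left(-3\right) - 1)\right)}{1482} = - \frac{\frac{1}{4} \left(-1\right) \left(-2 - - (5 - 1)\right)}{1482} = - \frac{\frac{1}{4} \left(-1\right) \left(-2 - \left(-1\right) 4\right)}{1482} = - \frac{\frac{1}{4} \left(-1\right) \left(-2 + 4\right)}{1482} = - \frac{\frac{1}{4} \left(-1\right) 2}{1482} = \left(- \frac{1}{1482}\right) \left(- \frac{1}{2}\right) = \frac{1}{2964}$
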